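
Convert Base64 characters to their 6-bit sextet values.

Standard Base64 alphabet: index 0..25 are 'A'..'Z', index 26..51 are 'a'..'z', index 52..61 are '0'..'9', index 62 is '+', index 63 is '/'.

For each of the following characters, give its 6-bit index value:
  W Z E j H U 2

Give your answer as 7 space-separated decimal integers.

'W': A..Z range, ord('W') − ord('A') = 22
'Z': A..Z range, ord('Z') − ord('A') = 25
'E': A..Z range, ord('E') − ord('A') = 4
'j': a..z range, 26 + ord('j') − ord('a') = 35
'H': A..Z range, ord('H') − ord('A') = 7
'U': A..Z range, ord('U') − ord('A') = 20
'2': 0..9 range, 52 + ord('2') − ord('0') = 54

Answer: 22 25 4 35 7 20 54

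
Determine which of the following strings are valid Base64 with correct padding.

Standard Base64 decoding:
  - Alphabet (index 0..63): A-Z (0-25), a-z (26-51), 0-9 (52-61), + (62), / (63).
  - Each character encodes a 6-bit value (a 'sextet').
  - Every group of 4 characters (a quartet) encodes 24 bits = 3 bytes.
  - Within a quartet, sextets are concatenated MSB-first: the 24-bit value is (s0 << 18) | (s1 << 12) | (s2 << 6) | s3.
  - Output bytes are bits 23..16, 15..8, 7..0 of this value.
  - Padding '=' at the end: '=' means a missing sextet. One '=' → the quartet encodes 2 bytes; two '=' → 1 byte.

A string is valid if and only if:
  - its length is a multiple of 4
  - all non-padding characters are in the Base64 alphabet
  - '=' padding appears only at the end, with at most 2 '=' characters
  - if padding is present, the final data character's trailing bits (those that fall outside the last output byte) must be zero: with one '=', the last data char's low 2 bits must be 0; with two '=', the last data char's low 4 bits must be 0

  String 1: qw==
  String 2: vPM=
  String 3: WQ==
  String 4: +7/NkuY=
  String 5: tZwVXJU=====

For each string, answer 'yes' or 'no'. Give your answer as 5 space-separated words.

String 1: 'qw==' → valid
String 2: 'vPM=' → valid
String 3: 'WQ==' → valid
String 4: '+7/NkuY=' → valid
String 5: 'tZwVXJU=====' → invalid (5 pad chars (max 2))

Answer: yes yes yes yes no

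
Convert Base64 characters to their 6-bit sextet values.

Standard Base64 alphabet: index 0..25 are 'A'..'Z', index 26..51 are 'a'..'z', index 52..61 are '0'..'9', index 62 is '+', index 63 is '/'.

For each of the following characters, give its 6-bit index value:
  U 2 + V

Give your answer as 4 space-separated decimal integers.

Answer: 20 54 62 21

Derivation:
'U': A..Z range, ord('U') − ord('A') = 20
'2': 0..9 range, 52 + ord('2') − ord('0') = 54
'+': index 62
'V': A..Z range, ord('V') − ord('A') = 21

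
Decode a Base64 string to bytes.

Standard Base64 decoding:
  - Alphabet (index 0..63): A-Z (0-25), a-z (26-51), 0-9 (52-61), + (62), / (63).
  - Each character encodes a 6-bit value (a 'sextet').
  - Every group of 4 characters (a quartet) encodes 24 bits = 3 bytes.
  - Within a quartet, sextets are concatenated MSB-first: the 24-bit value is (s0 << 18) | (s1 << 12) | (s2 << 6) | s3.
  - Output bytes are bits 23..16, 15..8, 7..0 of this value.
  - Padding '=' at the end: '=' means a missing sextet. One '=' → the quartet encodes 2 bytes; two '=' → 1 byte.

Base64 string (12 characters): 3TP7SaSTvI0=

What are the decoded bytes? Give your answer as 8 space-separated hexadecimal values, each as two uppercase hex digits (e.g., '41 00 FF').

Answer: DD 33 FB 49 A4 93 BC 8D

Derivation:
After char 0 ('3'=55): chars_in_quartet=1 acc=0x37 bytes_emitted=0
After char 1 ('T'=19): chars_in_quartet=2 acc=0xDD3 bytes_emitted=0
After char 2 ('P'=15): chars_in_quartet=3 acc=0x374CF bytes_emitted=0
After char 3 ('7'=59): chars_in_quartet=4 acc=0xDD33FB -> emit DD 33 FB, reset; bytes_emitted=3
After char 4 ('S'=18): chars_in_quartet=1 acc=0x12 bytes_emitted=3
After char 5 ('a'=26): chars_in_quartet=2 acc=0x49A bytes_emitted=3
After char 6 ('S'=18): chars_in_quartet=3 acc=0x12692 bytes_emitted=3
After char 7 ('T'=19): chars_in_quartet=4 acc=0x49A493 -> emit 49 A4 93, reset; bytes_emitted=6
After char 8 ('v'=47): chars_in_quartet=1 acc=0x2F bytes_emitted=6
After char 9 ('I'=8): chars_in_quartet=2 acc=0xBC8 bytes_emitted=6
After char 10 ('0'=52): chars_in_quartet=3 acc=0x2F234 bytes_emitted=6
Padding '=': partial quartet acc=0x2F234 -> emit BC 8D; bytes_emitted=8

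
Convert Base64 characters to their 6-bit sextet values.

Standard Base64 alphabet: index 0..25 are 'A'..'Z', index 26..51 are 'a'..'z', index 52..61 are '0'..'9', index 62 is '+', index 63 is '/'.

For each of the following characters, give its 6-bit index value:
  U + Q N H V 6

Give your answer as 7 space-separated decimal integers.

Answer: 20 62 16 13 7 21 58

Derivation:
'U': A..Z range, ord('U') − ord('A') = 20
'+': index 62
'Q': A..Z range, ord('Q') − ord('A') = 16
'N': A..Z range, ord('N') − ord('A') = 13
'H': A..Z range, ord('H') − ord('A') = 7
'V': A..Z range, ord('V') − ord('A') = 21
'6': 0..9 range, 52 + ord('6') − ord('0') = 58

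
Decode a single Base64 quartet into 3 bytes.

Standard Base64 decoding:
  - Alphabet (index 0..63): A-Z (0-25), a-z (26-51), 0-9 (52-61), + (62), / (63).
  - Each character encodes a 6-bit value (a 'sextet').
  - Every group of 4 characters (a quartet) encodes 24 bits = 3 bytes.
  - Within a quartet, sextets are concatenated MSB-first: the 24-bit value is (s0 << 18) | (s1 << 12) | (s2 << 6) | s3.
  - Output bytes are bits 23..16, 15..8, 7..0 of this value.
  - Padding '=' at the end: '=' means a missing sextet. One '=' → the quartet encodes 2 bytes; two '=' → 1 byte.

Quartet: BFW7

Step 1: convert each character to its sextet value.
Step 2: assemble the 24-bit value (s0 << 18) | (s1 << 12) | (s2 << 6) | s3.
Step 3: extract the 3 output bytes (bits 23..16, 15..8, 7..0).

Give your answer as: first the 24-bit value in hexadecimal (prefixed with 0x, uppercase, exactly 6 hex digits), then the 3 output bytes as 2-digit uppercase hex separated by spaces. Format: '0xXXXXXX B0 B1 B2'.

Answer: 0x0455BB 04 55 BB

Derivation:
Sextets: B=1, F=5, W=22, 7=59
24-bit: (1<<18) | (5<<12) | (22<<6) | 59
      = 0x040000 | 0x005000 | 0x000580 | 0x00003B
      = 0x0455BB
Bytes: (v>>16)&0xFF=04, (v>>8)&0xFF=55, v&0xFF=BB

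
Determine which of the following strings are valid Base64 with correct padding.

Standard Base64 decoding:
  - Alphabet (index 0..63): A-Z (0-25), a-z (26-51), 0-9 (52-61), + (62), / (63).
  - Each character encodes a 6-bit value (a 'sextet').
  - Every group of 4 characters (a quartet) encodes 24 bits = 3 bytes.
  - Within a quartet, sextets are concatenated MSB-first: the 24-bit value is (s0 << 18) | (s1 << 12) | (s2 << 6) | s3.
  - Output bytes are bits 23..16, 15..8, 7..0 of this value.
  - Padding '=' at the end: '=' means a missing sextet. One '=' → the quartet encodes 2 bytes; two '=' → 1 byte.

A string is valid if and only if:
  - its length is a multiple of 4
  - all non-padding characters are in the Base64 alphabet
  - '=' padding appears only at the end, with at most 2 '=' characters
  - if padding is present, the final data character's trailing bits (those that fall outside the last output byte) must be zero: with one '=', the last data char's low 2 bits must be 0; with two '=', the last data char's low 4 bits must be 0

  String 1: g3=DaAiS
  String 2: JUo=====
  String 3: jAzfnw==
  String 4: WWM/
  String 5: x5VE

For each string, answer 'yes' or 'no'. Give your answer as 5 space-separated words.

String 1: 'g3=DaAiS' → invalid (bad char(s): ['=']; '=' in middle)
String 2: 'JUo=====' → invalid (5 pad chars (max 2))
String 3: 'jAzfnw==' → valid
String 4: 'WWM/' → valid
String 5: 'x5VE' → valid

Answer: no no yes yes yes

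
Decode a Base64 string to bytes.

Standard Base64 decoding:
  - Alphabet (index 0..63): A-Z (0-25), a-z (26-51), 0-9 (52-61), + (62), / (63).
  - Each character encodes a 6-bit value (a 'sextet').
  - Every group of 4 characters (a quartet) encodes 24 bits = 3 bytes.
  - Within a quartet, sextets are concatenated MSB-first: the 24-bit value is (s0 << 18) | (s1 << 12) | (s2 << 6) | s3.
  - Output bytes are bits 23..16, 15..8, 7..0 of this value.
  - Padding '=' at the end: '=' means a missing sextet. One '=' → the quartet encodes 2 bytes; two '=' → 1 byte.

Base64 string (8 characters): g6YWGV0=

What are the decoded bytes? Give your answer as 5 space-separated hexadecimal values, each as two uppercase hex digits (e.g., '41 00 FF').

Answer: 83 A6 16 19 5D

Derivation:
After char 0 ('g'=32): chars_in_quartet=1 acc=0x20 bytes_emitted=0
After char 1 ('6'=58): chars_in_quartet=2 acc=0x83A bytes_emitted=0
After char 2 ('Y'=24): chars_in_quartet=3 acc=0x20E98 bytes_emitted=0
After char 3 ('W'=22): chars_in_quartet=4 acc=0x83A616 -> emit 83 A6 16, reset; bytes_emitted=3
After char 4 ('G'=6): chars_in_quartet=1 acc=0x6 bytes_emitted=3
After char 5 ('V'=21): chars_in_quartet=2 acc=0x195 bytes_emitted=3
After char 6 ('0'=52): chars_in_quartet=3 acc=0x6574 bytes_emitted=3
Padding '=': partial quartet acc=0x6574 -> emit 19 5D; bytes_emitted=5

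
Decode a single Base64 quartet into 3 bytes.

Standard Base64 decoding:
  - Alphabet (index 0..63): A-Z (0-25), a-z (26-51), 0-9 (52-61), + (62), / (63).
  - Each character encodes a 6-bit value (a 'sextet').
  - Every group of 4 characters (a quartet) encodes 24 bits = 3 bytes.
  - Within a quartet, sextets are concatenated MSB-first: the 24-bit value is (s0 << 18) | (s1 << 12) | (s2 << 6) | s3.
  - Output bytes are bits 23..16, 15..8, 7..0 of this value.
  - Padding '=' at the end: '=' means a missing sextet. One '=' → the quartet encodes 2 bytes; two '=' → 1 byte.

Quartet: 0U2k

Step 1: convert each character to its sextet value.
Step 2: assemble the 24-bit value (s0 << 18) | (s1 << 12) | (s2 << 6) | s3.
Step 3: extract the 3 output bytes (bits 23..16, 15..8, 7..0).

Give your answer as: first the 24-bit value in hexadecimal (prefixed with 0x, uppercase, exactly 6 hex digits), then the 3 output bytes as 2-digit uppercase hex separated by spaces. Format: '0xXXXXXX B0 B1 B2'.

Sextets: 0=52, U=20, 2=54, k=36
24-bit: (52<<18) | (20<<12) | (54<<6) | 36
      = 0xD00000 | 0x014000 | 0x000D80 | 0x000024
      = 0xD14DA4
Bytes: (v>>16)&0xFF=D1, (v>>8)&0xFF=4D, v&0xFF=A4

Answer: 0xD14DA4 D1 4D A4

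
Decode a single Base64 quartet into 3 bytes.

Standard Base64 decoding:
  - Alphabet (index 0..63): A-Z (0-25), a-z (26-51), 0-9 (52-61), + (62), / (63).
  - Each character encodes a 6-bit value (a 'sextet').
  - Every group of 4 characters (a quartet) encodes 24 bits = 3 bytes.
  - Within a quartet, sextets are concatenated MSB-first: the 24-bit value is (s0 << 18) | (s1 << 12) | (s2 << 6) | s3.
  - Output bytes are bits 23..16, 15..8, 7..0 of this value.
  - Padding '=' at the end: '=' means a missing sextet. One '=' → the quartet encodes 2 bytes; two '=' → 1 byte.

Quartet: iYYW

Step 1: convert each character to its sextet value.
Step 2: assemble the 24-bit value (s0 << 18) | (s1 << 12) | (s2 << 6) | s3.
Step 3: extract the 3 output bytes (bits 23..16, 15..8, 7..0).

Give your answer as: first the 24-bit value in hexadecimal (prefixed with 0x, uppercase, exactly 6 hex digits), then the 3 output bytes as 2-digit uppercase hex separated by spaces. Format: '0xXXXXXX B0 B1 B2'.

Sextets: i=34, Y=24, Y=24, W=22
24-bit: (34<<18) | (24<<12) | (24<<6) | 22
      = 0x880000 | 0x018000 | 0x000600 | 0x000016
      = 0x898616
Bytes: (v>>16)&0xFF=89, (v>>8)&0xFF=86, v&0xFF=16

Answer: 0x898616 89 86 16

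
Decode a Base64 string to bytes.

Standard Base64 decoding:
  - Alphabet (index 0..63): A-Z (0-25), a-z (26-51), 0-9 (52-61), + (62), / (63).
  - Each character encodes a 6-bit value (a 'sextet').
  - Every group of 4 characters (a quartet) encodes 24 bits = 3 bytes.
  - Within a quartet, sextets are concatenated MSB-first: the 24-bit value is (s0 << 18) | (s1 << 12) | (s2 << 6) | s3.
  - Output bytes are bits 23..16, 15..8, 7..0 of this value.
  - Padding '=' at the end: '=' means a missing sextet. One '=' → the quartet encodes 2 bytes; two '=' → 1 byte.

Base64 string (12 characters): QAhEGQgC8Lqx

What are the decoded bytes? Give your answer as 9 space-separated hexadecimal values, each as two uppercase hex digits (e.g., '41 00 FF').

After char 0 ('Q'=16): chars_in_quartet=1 acc=0x10 bytes_emitted=0
After char 1 ('A'=0): chars_in_quartet=2 acc=0x400 bytes_emitted=0
After char 2 ('h'=33): chars_in_quartet=3 acc=0x10021 bytes_emitted=0
After char 3 ('E'=4): chars_in_quartet=4 acc=0x400844 -> emit 40 08 44, reset; bytes_emitted=3
After char 4 ('G'=6): chars_in_quartet=1 acc=0x6 bytes_emitted=3
After char 5 ('Q'=16): chars_in_quartet=2 acc=0x190 bytes_emitted=3
After char 6 ('g'=32): chars_in_quartet=3 acc=0x6420 bytes_emitted=3
After char 7 ('C'=2): chars_in_quartet=4 acc=0x190802 -> emit 19 08 02, reset; bytes_emitted=6
After char 8 ('8'=60): chars_in_quartet=1 acc=0x3C bytes_emitted=6
After char 9 ('L'=11): chars_in_quartet=2 acc=0xF0B bytes_emitted=6
After char 10 ('q'=42): chars_in_quartet=3 acc=0x3C2EA bytes_emitted=6
After char 11 ('x'=49): chars_in_quartet=4 acc=0xF0BAB1 -> emit F0 BA B1, reset; bytes_emitted=9

Answer: 40 08 44 19 08 02 F0 BA B1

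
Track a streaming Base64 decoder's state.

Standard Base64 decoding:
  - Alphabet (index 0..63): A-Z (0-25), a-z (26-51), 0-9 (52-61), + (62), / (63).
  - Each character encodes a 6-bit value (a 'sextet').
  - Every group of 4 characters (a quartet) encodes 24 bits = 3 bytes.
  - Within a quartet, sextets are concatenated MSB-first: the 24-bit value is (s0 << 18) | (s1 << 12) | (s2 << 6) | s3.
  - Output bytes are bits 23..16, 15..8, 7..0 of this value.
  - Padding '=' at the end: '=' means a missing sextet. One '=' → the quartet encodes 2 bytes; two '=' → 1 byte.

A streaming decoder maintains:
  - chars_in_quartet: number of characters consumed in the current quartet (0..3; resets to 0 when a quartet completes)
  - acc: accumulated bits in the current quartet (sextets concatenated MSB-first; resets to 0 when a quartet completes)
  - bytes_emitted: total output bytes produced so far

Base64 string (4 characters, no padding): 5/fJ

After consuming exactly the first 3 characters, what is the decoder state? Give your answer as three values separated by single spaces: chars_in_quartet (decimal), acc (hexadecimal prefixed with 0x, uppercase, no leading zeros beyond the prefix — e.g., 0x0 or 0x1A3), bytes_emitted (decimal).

After char 0 ('5'=57): chars_in_quartet=1 acc=0x39 bytes_emitted=0
After char 1 ('/'=63): chars_in_quartet=2 acc=0xE7F bytes_emitted=0
After char 2 ('f'=31): chars_in_quartet=3 acc=0x39FDF bytes_emitted=0

Answer: 3 0x39FDF 0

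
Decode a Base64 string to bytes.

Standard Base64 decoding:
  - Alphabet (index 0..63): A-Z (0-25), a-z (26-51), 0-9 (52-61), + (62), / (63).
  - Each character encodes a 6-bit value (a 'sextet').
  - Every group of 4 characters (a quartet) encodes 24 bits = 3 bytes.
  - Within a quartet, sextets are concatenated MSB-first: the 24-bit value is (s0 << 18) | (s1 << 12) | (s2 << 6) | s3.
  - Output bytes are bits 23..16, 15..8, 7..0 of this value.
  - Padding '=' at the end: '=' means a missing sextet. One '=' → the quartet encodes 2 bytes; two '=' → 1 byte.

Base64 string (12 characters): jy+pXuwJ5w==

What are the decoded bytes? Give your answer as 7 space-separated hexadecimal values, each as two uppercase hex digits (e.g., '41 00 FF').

Answer: 8F 2F A9 5E EC 09 E7

Derivation:
After char 0 ('j'=35): chars_in_quartet=1 acc=0x23 bytes_emitted=0
After char 1 ('y'=50): chars_in_quartet=2 acc=0x8F2 bytes_emitted=0
After char 2 ('+'=62): chars_in_quartet=3 acc=0x23CBE bytes_emitted=0
After char 3 ('p'=41): chars_in_quartet=4 acc=0x8F2FA9 -> emit 8F 2F A9, reset; bytes_emitted=3
After char 4 ('X'=23): chars_in_quartet=1 acc=0x17 bytes_emitted=3
After char 5 ('u'=46): chars_in_quartet=2 acc=0x5EE bytes_emitted=3
After char 6 ('w'=48): chars_in_quartet=3 acc=0x17BB0 bytes_emitted=3
After char 7 ('J'=9): chars_in_quartet=4 acc=0x5EEC09 -> emit 5E EC 09, reset; bytes_emitted=6
After char 8 ('5'=57): chars_in_quartet=1 acc=0x39 bytes_emitted=6
After char 9 ('w'=48): chars_in_quartet=2 acc=0xE70 bytes_emitted=6
Padding '==': partial quartet acc=0xE70 -> emit E7; bytes_emitted=7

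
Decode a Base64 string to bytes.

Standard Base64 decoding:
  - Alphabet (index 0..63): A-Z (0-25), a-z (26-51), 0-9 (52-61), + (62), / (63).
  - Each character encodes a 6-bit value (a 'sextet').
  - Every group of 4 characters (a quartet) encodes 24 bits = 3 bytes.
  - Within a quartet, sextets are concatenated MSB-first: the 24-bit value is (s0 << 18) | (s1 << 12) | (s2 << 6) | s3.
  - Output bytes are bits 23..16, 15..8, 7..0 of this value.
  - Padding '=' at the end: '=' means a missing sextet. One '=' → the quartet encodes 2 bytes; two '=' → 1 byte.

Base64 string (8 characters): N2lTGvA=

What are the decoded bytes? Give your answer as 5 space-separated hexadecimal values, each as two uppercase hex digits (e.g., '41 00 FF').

After char 0 ('N'=13): chars_in_quartet=1 acc=0xD bytes_emitted=0
After char 1 ('2'=54): chars_in_quartet=2 acc=0x376 bytes_emitted=0
After char 2 ('l'=37): chars_in_quartet=3 acc=0xDDA5 bytes_emitted=0
After char 3 ('T'=19): chars_in_quartet=4 acc=0x376953 -> emit 37 69 53, reset; bytes_emitted=3
After char 4 ('G'=6): chars_in_quartet=1 acc=0x6 bytes_emitted=3
After char 5 ('v'=47): chars_in_quartet=2 acc=0x1AF bytes_emitted=3
After char 6 ('A'=0): chars_in_quartet=3 acc=0x6BC0 bytes_emitted=3
Padding '=': partial quartet acc=0x6BC0 -> emit 1A F0; bytes_emitted=5

Answer: 37 69 53 1A F0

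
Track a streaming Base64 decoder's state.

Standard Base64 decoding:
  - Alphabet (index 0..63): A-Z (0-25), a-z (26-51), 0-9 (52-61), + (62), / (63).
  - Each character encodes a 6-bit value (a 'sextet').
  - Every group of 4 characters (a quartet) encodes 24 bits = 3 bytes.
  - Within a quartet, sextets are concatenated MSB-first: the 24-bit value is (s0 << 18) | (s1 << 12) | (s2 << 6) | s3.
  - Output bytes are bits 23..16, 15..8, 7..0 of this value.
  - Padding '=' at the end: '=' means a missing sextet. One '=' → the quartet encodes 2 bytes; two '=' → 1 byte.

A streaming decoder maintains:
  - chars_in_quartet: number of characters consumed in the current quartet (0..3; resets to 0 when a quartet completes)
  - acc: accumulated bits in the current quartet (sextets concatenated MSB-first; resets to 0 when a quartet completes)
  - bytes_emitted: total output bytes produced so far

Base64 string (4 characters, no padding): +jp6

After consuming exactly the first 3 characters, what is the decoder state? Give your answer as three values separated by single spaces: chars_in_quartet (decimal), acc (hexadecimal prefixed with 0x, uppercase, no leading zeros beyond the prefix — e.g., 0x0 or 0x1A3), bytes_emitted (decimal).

After char 0 ('+'=62): chars_in_quartet=1 acc=0x3E bytes_emitted=0
After char 1 ('j'=35): chars_in_quartet=2 acc=0xFA3 bytes_emitted=0
After char 2 ('p'=41): chars_in_quartet=3 acc=0x3E8E9 bytes_emitted=0

Answer: 3 0x3E8E9 0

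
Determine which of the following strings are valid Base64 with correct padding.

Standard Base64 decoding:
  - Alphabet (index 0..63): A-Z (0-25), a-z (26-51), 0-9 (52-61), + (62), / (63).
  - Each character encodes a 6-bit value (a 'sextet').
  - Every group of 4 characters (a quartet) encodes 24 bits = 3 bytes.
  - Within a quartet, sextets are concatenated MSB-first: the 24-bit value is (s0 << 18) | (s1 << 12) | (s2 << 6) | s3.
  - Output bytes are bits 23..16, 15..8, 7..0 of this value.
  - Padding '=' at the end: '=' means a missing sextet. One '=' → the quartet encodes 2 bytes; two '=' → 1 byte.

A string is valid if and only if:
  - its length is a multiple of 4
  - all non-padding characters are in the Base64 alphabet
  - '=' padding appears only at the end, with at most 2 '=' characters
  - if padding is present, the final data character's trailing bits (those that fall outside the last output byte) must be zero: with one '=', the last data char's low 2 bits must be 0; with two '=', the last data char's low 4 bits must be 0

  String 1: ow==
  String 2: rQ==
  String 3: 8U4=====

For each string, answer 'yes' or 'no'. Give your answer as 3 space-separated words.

String 1: 'ow==' → valid
String 2: 'rQ==' → valid
String 3: '8U4=====' → invalid (5 pad chars (max 2))

Answer: yes yes no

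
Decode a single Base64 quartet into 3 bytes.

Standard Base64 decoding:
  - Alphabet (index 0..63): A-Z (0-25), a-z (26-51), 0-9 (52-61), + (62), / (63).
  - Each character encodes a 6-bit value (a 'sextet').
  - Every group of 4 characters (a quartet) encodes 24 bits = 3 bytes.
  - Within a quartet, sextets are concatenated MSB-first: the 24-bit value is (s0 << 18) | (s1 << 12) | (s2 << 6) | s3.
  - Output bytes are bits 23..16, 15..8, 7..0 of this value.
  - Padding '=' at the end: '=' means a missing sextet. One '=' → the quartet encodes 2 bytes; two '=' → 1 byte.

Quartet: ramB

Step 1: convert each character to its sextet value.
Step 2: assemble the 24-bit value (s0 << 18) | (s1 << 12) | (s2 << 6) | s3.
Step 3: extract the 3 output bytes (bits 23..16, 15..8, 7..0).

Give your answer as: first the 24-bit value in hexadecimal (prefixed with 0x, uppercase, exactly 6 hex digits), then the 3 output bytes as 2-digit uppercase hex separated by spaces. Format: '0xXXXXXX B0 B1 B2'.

Sextets: r=43, a=26, m=38, B=1
24-bit: (43<<18) | (26<<12) | (38<<6) | 1
      = 0xAC0000 | 0x01A000 | 0x000980 | 0x000001
      = 0xADA981
Bytes: (v>>16)&0xFF=AD, (v>>8)&0xFF=A9, v&0xFF=81

Answer: 0xADA981 AD A9 81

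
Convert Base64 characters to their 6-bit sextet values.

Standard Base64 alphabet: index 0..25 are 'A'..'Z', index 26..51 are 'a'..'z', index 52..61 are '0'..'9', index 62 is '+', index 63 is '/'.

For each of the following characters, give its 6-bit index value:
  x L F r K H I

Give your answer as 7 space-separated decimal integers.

'x': a..z range, 26 + ord('x') − ord('a') = 49
'L': A..Z range, ord('L') − ord('A') = 11
'F': A..Z range, ord('F') − ord('A') = 5
'r': a..z range, 26 + ord('r') − ord('a') = 43
'K': A..Z range, ord('K') − ord('A') = 10
'H': A..Z range, ord('H') − ord('A') = 7
'I': A..Z range, ord('I') − ord('A') = 8

Answer: 49 11 5 43 10 7 8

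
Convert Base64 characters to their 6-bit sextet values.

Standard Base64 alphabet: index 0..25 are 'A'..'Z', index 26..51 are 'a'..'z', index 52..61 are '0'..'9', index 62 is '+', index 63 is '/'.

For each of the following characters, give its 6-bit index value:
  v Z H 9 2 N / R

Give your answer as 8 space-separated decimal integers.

Answer: 47 25 7 61 54 13 63 17

Derivation:
'v': a..z range, 26 + ord('v') − ord('a') = 47
'Z': A..Z range, ord('Z') − ord('A') = 25
'H': A..Z range, ord('H') − ord('A') = 7
'9': 0..9 range, 52 + ord('9') − ord('0') = 61
'2': 0..9 range, 52 + ord('2') − ord('0') = 54
'N': A..Z range, ord('N') − ord('A') = 13
'/': index 63
'R': A..Z range, ord('R') − ord('A') = 17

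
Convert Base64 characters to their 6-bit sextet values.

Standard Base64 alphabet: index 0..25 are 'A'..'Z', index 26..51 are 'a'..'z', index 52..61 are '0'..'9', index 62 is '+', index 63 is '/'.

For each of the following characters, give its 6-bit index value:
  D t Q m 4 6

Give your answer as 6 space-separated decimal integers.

Answer: 3 45 16 38 56 58

Derivation:
'D': A..Z range, ord('D') − ord('A') = 3
't': a..z range, 26 + ord('t') − ord('a') = 45
'Q': A..Z range, ord('Q') − ord('A') = 16
'm': a..z range, 26 + ord('m') − ord('a') = 38
'4': 0..9 range, 52 + ord('4') − ord('0') = 56
'6': 0..9 range, 52 + ord('6') − ord('0') = 58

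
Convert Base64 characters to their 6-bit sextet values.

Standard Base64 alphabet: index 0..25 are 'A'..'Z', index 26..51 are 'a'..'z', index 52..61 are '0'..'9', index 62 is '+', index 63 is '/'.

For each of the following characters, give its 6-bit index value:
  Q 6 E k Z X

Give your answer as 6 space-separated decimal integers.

Answer: 16 58 4 36 25 23

Derivation:
'Q': A..Z range, ord('Q') − ord('A') = 16
'6': 0..9 range, 52 + ord('6') − ord('0') = 58
'E': A..Z range, ord('E') − ord('A') = 4
'k': a..z range, 26 + ord('k') − ord('a') = 36
'Z': A..Z range, ord('Z') − ord('A') = 25
'X': A..Z range, ord('X') − ord('A') = 23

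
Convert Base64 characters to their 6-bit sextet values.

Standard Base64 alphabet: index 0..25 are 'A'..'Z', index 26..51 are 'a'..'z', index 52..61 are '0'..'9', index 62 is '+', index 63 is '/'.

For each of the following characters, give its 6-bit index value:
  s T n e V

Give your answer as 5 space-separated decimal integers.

Answer: 44 19 39 30 21

Derivation:
's': a..z range, 26 + ord('s') − ord('a') = 44
'T': A..Z range, ord('T') − ord('A') = 19
'n': a..z range, 26 + ord('n') − ord('a') = 39
'e': a..z range, 26 + ord('e') − ord('a') = 30
'V': A..Z range, ord('V') − ord('A') = 21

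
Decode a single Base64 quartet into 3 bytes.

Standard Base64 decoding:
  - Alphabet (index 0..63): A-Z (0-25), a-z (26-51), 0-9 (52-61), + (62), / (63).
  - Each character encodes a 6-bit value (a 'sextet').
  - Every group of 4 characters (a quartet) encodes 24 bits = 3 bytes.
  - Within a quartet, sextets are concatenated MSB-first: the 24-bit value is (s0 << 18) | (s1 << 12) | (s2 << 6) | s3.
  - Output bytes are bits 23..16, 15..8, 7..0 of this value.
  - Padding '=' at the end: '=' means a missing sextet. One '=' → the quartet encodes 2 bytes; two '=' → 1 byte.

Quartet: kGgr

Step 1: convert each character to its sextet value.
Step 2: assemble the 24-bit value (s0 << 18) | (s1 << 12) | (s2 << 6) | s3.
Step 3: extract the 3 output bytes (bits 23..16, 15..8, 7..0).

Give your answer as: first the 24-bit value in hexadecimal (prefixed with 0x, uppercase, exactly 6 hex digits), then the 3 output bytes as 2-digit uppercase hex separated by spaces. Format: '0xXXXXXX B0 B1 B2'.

Sextets: k=36, G=6, g=32, r=43
24-bit: (36<<18) | (6<<12) | (32<<6) | 43
      = 0x900000 | 0x006000 | 0x000800 | 0x00002B
      = 0x90682B
Bytes: (v>>16)&0xFF=90, (v>>8)&0xFF=68, v&0xFF=2B

Answer: 0x90682B 90 68 2B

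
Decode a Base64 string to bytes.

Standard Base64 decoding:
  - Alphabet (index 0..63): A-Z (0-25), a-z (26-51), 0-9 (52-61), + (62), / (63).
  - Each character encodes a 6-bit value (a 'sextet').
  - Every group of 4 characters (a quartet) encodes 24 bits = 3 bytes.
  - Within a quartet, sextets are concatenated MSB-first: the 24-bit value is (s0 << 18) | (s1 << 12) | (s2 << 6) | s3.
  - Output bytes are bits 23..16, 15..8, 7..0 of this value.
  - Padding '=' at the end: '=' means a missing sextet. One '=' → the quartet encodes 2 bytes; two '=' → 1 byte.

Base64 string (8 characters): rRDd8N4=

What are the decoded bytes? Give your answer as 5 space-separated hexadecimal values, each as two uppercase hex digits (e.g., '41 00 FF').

After char 0 ('r'=43): chars_in_quartet=1 acc=0x2B bytes_emitted=0
After char 1 ('R'=17): chars_in_quartet=2 acc=0xAD1 bytes_emitted=0
After char 2 ('D'=3): chars_in_quartet=3 acc=0x2B443 bytes_emitted=0
After char 3 ('d'=29): chars_in_quartet=4 acc=0xAD10DD -> emit AD 10 DD, reset; bytes_emitted=3
After char 4 ('8'=60): chars_in_quartet=1 acc=0x3C bytes_emitted=3
After char 5 ('N'=13): chars_in_quartet=2 acc=0xF0D bytes_emitted=3
After char 6 ('4'=56): chars_in_quartet=3 acc=0x3C378 bytes_emitted=3
Padding '=': partial quartet acc=0x3C378 -> emit F0 DE; bytes_emitted=5

Answer: AD 10 DD F0 DE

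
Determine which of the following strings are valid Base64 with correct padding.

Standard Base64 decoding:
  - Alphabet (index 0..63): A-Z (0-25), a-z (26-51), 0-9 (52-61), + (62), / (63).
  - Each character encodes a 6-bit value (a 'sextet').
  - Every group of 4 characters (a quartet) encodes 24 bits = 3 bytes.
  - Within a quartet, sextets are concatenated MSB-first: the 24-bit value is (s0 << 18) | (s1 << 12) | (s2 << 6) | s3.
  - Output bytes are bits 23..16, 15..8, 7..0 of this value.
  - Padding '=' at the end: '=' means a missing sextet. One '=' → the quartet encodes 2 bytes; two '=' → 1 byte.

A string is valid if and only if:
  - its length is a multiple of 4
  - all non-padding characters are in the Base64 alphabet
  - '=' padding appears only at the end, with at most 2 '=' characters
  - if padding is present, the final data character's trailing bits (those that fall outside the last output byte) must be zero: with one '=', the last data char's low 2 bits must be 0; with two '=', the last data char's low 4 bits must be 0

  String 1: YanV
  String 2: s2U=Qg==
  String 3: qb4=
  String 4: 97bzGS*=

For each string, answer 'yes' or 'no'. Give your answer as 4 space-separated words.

String 1: 'YanV' → valid
String 2: 's2U=Qg==' → invalid (bad char(s): ['=']; '=' in middle)
String 3: 'qb4=' → valid
String 4: '97bzGS*=' → invalid (bad char(s): ['*'])

Answer: yes no yes no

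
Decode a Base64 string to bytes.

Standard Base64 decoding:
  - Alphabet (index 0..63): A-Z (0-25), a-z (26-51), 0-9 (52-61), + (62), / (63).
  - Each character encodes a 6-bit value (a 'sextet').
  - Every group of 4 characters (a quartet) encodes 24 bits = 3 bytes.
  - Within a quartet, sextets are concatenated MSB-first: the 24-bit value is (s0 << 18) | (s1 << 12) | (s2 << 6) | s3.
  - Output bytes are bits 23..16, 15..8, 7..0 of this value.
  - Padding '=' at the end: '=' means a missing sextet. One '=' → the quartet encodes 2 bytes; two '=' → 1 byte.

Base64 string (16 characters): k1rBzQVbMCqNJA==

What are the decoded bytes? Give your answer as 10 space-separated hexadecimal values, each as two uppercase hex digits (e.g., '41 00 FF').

After char 0 ('k'=36): chars_in_quartet=1 acc=0x24 bytes_emitted=0
After char 1 ('1'=53): chars_in_quartet=2 acc=0x935 bytes_emitted=0
After char 2 ('r'=43): chars_in_quartet=3 acc=0x24D6B bytes_emitted=0
After char 3 ('B'=1): chars_in_quartet=4 acc=0x935AC1 -> emit 93 5A C1, reset; bytes_emitted=3
After char 4 ('z'=51): chars_in_quartet=1 acc=0x33 bytes_emitted=3
After char 5 ('Q'=16): chars_in_quartet=2 acc=0xCD0 bytes_emitted=3
After char 6 ('V'=21): chars_in_quartet=3 acc=0x33415 bytes_emitted=3
After char 7 ('b'=27): chars_in_quartet=4 acc=0xCD055B -> emit CD 05 5B, reset; bytes_emitted=6
After char 8 ('M'=12): chars_in_quartet=1 acc=0xC bytes_emitted=6
After char 9 ('C'=2): chars_in_quartet=2 acc=0x302 bytes_emitted=6
After char 10 ('q'=42): chars_in_quartet=3 acc=0xC0AA bytes_emitted=6
After char 11 ('N'=13): chars_in_quartet=4 acc=0x302A8D -> emit 30 2A 8D, reset; bytes_emitted=9
After char 12 ('J'=9): chars_in_quartet=1 acc=0x9 bytes_emitted=9
After char 13 ('A'=0): chars_in_quartet=2 acc=0x240 bytes_emitted=9
Padding '==': partial quartet acc=0x240 -> emit 24; bytes_emitted=10

Answer: 93 5A C1 CD 05 5B 30 2A 8D 24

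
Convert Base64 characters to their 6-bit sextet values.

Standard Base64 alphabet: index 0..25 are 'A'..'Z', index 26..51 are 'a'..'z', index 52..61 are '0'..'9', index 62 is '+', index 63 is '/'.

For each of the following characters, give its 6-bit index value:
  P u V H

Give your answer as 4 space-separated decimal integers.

Answer: 15 46 21 7

Derivation:
'P': A..Z range, ord('P') − ord('A') = 15
'u': a..z range, 26 + ord('u') − ord('a') = 46
'V': A..Z range, ord('V') − ord('A') = 21
'H': A..Z range, ord('H') − ord('A') = 7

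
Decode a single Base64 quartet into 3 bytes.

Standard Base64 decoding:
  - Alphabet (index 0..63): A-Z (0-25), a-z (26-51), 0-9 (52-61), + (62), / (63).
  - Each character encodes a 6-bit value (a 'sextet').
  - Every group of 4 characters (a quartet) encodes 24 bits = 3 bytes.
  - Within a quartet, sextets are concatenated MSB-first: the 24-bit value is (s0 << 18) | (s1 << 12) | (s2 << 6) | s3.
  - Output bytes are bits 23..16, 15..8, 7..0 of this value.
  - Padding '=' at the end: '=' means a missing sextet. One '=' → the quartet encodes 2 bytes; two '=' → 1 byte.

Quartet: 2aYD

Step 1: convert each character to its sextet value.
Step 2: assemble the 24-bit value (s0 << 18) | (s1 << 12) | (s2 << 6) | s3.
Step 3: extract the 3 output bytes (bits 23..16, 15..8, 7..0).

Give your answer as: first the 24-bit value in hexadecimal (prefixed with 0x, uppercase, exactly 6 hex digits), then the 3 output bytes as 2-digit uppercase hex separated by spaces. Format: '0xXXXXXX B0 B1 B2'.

Sextets: 2=54, a=26, Y=24, D=3
24-bit: (54<<18) | (26<<12) | (24<<6) | 3
      = 0xD80000 | 0x01A000 | 0x000600 | 0x000003
      = 0xD9A603
Bytes: (v>>16)&0xFF=D9, (v>>8)&0xFF=A6, v&0xFF=03

Answer: 0xD9A603 D9 A6 03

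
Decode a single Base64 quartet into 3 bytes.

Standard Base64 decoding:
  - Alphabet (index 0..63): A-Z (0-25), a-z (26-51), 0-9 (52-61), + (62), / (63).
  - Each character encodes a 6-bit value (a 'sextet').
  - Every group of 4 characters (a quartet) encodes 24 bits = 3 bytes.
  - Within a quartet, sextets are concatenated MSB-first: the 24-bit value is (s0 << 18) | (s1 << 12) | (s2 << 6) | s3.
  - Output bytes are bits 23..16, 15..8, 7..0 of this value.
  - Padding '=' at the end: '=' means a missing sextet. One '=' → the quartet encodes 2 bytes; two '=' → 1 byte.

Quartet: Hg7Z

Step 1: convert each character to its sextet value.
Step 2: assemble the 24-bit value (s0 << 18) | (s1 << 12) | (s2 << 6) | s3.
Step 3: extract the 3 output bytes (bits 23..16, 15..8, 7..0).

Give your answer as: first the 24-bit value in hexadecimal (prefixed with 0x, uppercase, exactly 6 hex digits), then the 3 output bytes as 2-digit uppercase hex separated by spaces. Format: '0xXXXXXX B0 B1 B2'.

Answer: 0x1E0ED9 1E 0E D9

Derivation:
Sextets: H=7, g=32, 7=59, Z=25
24-bit: (7<<18) | (32<<12) | (59<<6) | 25
      = 0x1C0000 | 0x020000 | 0x000EC0 | 0x000019
      = 0x1E0ED9
Bytes: (v>>16)&0xFF=1E, (v>>8)&0xFF=0E, v&0xFF=D9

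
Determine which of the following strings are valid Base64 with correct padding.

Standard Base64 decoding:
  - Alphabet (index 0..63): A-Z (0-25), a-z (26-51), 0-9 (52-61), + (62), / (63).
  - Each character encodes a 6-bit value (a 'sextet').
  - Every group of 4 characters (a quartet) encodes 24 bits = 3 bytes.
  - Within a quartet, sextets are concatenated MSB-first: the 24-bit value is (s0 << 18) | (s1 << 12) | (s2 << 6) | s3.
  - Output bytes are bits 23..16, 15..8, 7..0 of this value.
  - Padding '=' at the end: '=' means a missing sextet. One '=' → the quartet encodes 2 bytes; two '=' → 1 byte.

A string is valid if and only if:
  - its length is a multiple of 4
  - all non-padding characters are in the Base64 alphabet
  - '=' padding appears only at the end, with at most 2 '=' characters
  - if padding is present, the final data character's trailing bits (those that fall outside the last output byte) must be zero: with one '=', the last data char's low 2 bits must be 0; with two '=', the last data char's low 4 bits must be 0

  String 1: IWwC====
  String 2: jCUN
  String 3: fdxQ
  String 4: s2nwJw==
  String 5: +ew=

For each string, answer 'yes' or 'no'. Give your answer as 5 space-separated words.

String 1: 'IWwC====' → invalid (4 pad chars (max 2))
String 2: 'jCUN' → valid
String 3: 'fdxQ' → valid
String 4: 's2nwJw==' → valid
String 5: '+ew=' → valid

Answer: no yes yes yes yes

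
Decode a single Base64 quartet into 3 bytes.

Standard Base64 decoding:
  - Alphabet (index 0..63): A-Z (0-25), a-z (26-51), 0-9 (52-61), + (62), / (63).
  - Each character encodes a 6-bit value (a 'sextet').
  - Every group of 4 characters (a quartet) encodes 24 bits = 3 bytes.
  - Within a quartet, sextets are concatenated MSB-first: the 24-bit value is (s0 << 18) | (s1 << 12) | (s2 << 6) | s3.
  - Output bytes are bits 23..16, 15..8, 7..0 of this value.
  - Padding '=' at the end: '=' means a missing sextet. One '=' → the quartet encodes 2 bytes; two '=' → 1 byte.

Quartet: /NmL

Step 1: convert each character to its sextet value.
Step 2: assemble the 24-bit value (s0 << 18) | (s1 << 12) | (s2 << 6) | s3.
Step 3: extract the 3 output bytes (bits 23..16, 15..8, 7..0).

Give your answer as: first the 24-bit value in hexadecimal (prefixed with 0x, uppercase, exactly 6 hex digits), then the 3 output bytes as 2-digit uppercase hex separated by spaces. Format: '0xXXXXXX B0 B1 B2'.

Sextets: /=63, N=13, m=38, L=11
24-bit: (63<<18) | (13<<12) | (38<<6) | 11
      = 0xFC0000 | 0x00D000 | 0x000980 | 0x00000B
      = 0xFCD98B
Bytes: (v>>16)&0xFF=FC, (v>>8)&0xFF=D9, v&0xFF=8B

Answer: 0xFCD98B FC D9 8B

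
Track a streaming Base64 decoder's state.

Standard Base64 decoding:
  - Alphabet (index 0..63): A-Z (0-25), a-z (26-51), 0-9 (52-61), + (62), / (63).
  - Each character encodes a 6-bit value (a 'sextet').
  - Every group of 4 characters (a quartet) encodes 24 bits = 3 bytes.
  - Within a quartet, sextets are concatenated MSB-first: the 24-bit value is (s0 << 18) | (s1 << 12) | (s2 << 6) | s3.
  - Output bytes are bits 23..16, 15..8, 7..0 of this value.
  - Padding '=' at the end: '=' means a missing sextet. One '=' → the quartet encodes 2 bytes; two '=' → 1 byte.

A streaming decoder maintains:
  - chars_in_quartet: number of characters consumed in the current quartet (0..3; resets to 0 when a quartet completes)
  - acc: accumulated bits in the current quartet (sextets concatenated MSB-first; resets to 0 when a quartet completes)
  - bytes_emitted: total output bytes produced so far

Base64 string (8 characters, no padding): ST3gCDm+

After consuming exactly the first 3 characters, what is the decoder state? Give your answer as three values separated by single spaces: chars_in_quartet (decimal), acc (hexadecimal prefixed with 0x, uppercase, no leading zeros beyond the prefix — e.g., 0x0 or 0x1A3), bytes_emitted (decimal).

Answer: 3 0x124F7 0

Derivation:
After char 0 ('S'=18): chars_in_quartet=1 acc=0x12 bytes_emitted=0
After char 1 ('T'=19): chars_in_quartet=2 acc=0x493 bytes_emitted=0
After char 2 ('3'=55): chars_in_quartet=3 acc=0x124F7 bytes_emitted=0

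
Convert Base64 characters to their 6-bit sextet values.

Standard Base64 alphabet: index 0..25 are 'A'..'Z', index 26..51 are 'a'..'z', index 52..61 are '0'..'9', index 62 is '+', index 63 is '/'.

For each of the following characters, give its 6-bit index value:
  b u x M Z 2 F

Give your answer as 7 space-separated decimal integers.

'b': a..z range, 26 + ord('b') − ord('a') = 27
'u': a..z range, 26 + ord('u') − ord('a') = 46
'x': a..z range, 26 + ord('x') − ord('a') = 49
'M': A..Z range, ord('M') − ord('A') = 12
'Z': A..Z range, ord('Z') − ord('A') = 25
'2': 0..9 range, 52 + ord('2') − ord('0') = 54
'F': A..Z range, ord('F') − ord('A') = 5

Answer: 27 46 49 12 25 54 5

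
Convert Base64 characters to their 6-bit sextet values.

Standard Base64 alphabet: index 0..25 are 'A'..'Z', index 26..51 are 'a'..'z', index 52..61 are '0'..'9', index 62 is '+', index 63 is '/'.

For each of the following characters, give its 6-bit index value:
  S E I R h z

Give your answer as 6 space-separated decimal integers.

'S': A..Z range, ord('S') − ord('A') = 18
'E': A..Z range, ord('E') − ord('A') = 4
'I': A..Z range, ord('I') − ord('A') = 8
'R': A..Z range, ord('R') − ord('A') = 17
'h': a..z range, 26 + ord('h') − ord('a') = 33
'z': a..z range, 26 + ord('z') − ord('a') = 51

Answer: 18 4 8 17 33 51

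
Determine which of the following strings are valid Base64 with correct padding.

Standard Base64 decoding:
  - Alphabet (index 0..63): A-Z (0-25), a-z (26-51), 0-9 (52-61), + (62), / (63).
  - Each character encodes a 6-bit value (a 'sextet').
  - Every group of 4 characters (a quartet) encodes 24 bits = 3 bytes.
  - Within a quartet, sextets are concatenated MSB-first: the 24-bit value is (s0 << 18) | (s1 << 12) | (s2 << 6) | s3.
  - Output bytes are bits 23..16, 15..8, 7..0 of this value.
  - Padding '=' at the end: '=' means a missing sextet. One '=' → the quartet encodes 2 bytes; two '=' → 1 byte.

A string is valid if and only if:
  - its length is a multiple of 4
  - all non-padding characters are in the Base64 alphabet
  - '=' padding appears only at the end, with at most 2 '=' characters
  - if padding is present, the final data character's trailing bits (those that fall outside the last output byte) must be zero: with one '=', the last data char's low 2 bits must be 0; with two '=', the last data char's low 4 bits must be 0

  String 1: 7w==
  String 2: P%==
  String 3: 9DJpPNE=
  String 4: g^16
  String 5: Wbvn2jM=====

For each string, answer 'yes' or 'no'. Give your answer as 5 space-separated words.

String 1: '7w==' → valid
String 2: 'P%==' → invalid (bad char(s): ['%'])
String 3: '9DJpPNE=' → valid
String 4: 'g^16' → invalid (bad char(s): ['^'])
String 5: 'Wbvn2jM=====' → invalid (5 pad chars (max 2))

Answer: yes no yes no no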